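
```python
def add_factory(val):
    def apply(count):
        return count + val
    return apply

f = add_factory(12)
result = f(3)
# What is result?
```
15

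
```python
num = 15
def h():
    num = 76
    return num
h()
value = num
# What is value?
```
15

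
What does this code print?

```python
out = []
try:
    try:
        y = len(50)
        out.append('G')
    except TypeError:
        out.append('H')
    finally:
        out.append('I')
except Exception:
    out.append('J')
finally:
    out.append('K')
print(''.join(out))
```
HIK

Both finally blocks run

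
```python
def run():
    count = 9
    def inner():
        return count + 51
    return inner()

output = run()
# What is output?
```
60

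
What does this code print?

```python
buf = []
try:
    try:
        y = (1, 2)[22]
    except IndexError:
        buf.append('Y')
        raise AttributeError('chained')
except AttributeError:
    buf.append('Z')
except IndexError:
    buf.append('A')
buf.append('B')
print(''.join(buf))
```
YZB

AttributeError raised and caught, original IndexError not re-raised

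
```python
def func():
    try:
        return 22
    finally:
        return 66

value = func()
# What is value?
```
66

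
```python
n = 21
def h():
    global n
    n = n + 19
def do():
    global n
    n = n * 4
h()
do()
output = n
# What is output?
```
160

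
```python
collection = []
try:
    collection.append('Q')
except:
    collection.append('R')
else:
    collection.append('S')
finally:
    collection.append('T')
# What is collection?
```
['Q', 'S', 'T']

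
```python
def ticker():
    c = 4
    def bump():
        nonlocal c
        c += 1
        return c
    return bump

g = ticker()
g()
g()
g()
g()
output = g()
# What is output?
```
9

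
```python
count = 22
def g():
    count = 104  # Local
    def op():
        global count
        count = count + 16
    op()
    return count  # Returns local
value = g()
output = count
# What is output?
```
38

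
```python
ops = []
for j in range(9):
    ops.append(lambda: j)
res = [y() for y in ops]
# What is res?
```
[8, 8, 8, 8, 8, 8, 8, 8, 8]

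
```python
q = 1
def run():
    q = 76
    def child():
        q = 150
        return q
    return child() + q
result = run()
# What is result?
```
226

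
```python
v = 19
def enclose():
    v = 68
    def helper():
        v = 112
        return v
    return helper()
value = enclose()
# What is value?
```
112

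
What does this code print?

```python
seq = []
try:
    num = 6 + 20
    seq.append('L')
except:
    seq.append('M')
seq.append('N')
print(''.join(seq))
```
LN

No exception, try block completes normally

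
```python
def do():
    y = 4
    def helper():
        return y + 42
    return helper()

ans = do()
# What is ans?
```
46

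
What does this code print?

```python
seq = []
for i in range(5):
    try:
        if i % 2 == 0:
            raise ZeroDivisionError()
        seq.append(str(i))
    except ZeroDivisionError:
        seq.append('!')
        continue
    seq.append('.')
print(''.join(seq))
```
!1.!3.!

continue in except skips rest of loop body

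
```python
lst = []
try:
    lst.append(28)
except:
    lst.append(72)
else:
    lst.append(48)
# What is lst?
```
[28, 48]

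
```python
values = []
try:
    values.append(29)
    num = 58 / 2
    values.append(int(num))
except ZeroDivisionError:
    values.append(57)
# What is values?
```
[29, 29]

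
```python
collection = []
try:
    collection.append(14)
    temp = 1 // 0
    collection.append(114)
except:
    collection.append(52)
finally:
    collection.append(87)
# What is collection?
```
[14, 52, 87]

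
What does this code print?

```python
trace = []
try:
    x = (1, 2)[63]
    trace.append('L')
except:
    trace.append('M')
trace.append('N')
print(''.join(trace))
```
MN

Exception raised in try, caught by bare except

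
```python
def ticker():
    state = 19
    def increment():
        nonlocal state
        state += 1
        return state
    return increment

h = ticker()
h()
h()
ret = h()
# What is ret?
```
22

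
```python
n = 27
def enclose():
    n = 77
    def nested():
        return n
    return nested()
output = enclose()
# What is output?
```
77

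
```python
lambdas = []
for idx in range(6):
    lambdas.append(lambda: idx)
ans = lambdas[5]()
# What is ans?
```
5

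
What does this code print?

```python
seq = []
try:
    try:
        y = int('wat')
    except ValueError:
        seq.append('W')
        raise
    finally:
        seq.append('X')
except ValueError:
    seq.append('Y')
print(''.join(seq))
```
WXY

finally runs before re-raised exception propagates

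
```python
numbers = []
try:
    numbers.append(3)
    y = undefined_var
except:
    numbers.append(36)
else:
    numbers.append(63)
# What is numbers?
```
[3, 36]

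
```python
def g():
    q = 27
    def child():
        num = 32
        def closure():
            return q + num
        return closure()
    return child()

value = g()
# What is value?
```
59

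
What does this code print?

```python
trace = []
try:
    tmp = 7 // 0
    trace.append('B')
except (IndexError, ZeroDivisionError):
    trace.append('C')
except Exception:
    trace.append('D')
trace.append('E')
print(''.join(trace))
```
CE

ZeroDivisionError matches tuple containing it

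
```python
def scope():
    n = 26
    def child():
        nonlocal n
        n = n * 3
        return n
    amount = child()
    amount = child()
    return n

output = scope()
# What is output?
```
234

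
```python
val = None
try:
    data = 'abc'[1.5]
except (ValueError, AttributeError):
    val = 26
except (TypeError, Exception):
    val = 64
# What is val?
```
64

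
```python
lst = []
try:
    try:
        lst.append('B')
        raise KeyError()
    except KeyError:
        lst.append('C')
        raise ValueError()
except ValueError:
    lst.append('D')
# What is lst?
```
['B', 'C', 'D']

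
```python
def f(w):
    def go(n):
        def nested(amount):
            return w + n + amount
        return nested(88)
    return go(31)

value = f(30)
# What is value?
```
149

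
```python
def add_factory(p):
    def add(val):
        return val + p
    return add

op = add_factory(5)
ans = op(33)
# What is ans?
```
38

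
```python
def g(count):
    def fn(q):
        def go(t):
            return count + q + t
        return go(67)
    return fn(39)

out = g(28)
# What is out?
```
134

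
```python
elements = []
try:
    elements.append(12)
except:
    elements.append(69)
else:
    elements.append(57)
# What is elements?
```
[12, 57]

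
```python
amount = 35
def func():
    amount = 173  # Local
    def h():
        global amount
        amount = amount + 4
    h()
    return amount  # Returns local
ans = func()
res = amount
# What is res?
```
39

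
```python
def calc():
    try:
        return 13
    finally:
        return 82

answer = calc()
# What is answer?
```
82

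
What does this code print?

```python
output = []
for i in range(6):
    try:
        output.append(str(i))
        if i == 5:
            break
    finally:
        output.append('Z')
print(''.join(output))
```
0Z1Z2Z3Z4Z5Z

finally runs even when breaking out of loop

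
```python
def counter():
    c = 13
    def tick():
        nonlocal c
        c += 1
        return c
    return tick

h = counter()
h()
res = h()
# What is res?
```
15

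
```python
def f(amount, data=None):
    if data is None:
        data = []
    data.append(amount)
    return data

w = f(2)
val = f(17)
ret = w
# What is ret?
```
[2]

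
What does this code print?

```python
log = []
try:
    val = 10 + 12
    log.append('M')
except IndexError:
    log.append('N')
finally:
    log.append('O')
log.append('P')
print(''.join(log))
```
MOP

finally runs after normal execution too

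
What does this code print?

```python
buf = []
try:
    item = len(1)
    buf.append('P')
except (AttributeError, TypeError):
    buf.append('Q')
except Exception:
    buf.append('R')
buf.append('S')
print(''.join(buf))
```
QS

TypeError matches tuple containing it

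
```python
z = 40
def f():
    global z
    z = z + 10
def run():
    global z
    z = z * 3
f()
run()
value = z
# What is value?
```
150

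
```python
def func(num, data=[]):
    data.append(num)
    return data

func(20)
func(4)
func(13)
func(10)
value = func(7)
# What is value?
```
[20, 4, 13, 10, 7]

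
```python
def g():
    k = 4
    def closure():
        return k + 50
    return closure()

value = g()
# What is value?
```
54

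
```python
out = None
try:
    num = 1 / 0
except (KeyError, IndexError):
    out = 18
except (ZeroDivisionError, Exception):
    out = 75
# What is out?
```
75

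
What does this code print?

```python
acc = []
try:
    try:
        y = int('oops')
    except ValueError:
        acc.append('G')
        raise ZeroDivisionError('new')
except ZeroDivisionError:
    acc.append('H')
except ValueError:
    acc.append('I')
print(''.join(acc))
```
GH

New ZeroDivisionError raised, caught by outer ZeroDivisionError handler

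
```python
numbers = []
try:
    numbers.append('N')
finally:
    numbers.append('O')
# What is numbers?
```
['N', 'O']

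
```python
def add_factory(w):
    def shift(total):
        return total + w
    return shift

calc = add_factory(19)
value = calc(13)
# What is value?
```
32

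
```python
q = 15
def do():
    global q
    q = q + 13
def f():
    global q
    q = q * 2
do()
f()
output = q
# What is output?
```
56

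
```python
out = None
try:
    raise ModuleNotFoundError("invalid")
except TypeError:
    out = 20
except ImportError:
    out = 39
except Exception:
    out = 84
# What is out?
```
39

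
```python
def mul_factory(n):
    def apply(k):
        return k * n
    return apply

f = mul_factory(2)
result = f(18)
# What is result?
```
36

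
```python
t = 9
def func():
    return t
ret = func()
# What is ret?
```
9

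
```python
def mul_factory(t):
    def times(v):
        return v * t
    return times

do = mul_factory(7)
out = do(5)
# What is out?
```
35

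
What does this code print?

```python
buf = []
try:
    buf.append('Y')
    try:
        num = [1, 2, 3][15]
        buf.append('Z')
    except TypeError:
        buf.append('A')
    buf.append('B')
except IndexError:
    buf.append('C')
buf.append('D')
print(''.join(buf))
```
YCD

Inner handler doesn't match, propagates to outer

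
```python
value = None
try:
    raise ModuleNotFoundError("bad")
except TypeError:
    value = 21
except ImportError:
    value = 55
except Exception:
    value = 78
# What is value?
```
55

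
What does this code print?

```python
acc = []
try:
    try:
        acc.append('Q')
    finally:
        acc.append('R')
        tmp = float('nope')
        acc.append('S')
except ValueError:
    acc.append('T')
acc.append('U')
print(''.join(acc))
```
QRTU

Exception in inner finally caught by outer except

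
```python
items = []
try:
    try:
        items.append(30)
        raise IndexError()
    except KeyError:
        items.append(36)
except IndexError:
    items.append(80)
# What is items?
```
[30, 80]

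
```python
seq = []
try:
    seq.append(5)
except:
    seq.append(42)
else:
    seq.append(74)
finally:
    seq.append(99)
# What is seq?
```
[5, 74, 99]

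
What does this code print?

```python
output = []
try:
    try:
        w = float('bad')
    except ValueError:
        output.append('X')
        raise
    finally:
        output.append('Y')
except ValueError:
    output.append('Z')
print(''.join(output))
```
XYZ

finally runs before re-raised exception propagates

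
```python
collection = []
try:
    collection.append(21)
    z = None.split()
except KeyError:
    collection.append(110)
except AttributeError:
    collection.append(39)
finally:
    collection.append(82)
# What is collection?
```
[21, 39, 82]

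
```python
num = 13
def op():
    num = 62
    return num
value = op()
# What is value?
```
62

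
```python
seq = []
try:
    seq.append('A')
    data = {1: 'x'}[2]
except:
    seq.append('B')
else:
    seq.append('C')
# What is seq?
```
['A', 'B']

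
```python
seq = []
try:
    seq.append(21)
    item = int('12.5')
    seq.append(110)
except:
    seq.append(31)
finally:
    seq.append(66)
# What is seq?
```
[21, 31, 66]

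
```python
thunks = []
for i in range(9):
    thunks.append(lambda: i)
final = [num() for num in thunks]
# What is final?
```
[8, 8, 8, 8, 8, 8, 8, 8, 8]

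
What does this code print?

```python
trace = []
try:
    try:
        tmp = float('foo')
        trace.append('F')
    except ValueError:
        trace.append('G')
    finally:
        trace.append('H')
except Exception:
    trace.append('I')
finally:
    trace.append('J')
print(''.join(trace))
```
GHJ

Both finally blocks run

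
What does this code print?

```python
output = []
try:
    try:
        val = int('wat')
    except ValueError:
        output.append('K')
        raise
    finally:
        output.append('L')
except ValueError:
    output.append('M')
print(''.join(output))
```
KLM

finally runs before re-raised exception propagates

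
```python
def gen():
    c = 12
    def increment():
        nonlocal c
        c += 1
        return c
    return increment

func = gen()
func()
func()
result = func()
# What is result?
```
15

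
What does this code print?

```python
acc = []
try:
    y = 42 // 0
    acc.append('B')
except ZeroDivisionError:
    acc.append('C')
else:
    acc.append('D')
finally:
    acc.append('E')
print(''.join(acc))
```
CE

Exception: except runs, else skipped, finally runs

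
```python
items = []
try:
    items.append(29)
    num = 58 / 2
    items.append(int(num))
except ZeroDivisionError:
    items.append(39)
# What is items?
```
[29, 29]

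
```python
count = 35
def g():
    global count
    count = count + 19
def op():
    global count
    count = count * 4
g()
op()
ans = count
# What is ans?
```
216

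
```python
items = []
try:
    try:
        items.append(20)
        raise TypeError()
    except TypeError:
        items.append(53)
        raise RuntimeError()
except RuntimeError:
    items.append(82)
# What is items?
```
[20, 53, 82]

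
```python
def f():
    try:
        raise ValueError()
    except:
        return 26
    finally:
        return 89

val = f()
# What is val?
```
89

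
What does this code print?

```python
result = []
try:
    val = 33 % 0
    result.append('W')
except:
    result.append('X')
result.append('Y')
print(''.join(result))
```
XY

Exception raised in try, caught by bare except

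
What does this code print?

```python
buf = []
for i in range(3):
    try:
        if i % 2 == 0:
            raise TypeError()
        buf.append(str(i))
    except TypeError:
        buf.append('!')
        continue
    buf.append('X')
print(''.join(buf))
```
!1X!

continue in except skips rest of loop body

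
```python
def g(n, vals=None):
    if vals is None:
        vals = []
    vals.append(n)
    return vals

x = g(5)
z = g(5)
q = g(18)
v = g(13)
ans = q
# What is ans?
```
[18]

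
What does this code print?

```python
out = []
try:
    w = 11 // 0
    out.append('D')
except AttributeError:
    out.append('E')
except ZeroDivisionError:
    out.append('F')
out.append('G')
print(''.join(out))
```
FG

ZeroDivisionError is caught by its specific handler, not AttributeError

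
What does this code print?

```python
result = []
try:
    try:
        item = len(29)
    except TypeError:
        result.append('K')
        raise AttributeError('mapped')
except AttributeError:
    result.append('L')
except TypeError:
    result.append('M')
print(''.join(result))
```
KL

New AttributeError raised, caught by outer AttributeError handler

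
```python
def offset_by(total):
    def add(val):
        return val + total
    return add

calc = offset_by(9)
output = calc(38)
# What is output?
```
47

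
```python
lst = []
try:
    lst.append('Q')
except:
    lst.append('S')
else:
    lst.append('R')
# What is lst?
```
['Q', 'R']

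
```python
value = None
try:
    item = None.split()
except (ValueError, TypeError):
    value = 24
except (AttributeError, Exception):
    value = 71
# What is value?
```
71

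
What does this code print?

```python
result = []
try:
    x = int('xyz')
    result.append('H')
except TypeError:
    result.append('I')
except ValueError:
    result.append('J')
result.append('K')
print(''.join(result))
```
JK

ValueError is caught by its specific handler, not TypeError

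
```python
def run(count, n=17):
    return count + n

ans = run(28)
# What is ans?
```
45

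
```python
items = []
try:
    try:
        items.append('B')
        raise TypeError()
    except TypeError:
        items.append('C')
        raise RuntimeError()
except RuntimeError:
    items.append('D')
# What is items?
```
['B', 'C', 'D']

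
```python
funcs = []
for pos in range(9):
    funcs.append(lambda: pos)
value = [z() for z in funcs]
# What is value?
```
[8, 8, 8, 8, 8, 8, 8, 8, 8]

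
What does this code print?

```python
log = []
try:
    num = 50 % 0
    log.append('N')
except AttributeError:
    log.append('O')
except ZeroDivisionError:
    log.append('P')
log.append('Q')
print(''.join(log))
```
PQ

ZeroDivisionError is caught by its specific handler, not AttributeError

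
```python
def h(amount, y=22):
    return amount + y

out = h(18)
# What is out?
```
40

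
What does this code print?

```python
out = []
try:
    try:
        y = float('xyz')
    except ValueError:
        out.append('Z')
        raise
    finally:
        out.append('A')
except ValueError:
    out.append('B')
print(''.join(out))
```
ZAB

finally runs before re-raised exception propagates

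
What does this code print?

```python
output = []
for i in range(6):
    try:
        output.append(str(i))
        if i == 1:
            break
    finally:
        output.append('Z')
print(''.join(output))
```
0Z1Z

finally runs even when breaking out of loop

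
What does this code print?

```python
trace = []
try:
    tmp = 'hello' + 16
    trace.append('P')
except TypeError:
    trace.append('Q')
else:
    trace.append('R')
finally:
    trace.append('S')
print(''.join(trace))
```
QS

Exception: except runs, else skipped, finally runs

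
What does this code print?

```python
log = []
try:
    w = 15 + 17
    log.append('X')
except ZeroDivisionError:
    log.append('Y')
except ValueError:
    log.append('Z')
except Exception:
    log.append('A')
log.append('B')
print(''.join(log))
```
XB

No exception, try block completes normally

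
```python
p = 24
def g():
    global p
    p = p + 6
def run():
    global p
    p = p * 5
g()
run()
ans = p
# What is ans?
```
150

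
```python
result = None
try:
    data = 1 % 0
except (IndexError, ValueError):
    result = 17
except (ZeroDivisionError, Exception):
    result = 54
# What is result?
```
54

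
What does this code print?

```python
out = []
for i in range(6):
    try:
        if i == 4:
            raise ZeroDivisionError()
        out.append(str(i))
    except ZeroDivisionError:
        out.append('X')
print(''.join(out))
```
0123X5

Exception on i=4 caught, loop continues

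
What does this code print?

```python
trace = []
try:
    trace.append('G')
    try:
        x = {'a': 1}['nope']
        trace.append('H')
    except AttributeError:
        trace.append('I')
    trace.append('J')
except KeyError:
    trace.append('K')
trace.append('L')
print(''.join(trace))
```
GKL

Inner handler doesn't match, propagates to outer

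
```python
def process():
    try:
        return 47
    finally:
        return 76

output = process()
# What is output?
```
76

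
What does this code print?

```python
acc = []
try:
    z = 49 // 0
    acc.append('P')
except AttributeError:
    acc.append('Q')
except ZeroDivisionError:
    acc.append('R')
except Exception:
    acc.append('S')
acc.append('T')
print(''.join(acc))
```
RT

ZeroDivisionError matches before generic Exception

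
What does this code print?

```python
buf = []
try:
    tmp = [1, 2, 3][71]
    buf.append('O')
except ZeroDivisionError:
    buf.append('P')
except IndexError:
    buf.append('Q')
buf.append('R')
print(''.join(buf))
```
QR

IndexError is caught by its specific handler, not ZeroDivisionError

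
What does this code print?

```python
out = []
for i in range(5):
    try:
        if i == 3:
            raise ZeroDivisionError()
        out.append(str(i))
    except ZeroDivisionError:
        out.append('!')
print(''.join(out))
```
012!4

Exception on i=3 caught, loop continues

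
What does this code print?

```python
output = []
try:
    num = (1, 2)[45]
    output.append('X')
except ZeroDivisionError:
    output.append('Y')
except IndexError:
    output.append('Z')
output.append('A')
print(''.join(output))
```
ZA

IndexError is caught by its specific handler, not ZeroDivisionError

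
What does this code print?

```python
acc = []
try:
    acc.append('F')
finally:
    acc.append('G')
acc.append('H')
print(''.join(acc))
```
FGH

try/finally without except, no exception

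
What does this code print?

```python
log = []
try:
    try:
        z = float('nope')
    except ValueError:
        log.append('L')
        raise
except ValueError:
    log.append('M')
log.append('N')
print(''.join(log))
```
LMN

raise without argument re-raises current exception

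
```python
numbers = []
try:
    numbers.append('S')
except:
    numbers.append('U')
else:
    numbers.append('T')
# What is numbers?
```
['S', 'T']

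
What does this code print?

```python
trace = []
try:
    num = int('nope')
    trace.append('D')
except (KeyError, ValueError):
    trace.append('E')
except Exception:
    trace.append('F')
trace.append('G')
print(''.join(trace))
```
EG

ValueError matches tuple containing it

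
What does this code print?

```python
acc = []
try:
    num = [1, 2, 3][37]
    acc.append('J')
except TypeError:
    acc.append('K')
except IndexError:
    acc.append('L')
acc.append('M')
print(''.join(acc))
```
LM

IndexError is caught by its specific handler, not TypeError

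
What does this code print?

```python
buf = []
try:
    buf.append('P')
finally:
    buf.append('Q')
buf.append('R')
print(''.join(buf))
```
PQR

try/finally without except, no exception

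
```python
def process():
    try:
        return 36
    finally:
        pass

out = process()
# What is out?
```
36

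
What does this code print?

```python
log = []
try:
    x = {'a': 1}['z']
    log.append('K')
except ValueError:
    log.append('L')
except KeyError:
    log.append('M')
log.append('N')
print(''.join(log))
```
MN

KeyError is caught by its specific handler, not ValueError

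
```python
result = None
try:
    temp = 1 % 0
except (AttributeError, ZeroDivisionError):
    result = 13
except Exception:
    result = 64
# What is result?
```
13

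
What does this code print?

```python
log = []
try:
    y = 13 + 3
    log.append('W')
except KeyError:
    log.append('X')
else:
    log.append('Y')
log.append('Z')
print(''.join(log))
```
WYZ

else block runs when no exception occurs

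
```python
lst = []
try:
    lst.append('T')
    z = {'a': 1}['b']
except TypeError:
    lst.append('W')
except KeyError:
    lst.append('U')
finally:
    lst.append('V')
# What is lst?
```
['T', 'U', 'V']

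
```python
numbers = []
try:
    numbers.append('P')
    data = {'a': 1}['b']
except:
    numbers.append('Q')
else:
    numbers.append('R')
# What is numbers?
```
['P', 'Q']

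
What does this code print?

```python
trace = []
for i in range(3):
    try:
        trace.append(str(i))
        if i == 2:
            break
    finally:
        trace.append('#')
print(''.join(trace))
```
0#1#2#

finally runs even when breaking out of loop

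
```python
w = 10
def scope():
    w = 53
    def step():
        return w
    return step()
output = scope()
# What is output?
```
53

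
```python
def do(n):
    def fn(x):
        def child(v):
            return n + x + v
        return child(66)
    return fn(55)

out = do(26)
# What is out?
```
147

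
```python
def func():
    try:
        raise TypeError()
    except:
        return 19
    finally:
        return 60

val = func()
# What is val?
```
60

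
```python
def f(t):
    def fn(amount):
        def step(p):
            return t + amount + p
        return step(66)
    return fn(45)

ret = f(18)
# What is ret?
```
129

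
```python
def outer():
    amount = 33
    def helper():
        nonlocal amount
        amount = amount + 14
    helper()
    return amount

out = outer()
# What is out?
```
47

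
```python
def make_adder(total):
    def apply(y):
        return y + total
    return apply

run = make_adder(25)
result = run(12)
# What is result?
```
37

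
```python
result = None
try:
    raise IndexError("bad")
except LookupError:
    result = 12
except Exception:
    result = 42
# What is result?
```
12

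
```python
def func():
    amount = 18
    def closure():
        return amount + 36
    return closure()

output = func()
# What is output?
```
54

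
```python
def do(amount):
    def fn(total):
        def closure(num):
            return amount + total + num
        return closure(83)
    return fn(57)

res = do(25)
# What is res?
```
165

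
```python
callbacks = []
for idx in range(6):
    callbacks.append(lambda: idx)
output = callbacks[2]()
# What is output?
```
5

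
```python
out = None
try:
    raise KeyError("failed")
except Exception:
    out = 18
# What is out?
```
18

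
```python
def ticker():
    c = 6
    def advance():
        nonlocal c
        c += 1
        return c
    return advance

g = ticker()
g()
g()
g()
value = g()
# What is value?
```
10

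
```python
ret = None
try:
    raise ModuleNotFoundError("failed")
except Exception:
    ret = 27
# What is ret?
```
27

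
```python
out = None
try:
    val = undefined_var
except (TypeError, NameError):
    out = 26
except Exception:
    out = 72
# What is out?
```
26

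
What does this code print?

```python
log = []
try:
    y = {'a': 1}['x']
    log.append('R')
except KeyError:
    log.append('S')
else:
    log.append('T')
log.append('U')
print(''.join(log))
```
SU

else block skipped when exception is caught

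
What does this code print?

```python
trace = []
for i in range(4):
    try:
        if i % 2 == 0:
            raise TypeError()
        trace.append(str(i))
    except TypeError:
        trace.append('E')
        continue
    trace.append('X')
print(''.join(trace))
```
E1XE3X

continue in except skips rest of loop body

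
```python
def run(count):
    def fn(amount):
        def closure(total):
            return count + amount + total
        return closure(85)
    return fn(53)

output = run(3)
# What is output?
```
141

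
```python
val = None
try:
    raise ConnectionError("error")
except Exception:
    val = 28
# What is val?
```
28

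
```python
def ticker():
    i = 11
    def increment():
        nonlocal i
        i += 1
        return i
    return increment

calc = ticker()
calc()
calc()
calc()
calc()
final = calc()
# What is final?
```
16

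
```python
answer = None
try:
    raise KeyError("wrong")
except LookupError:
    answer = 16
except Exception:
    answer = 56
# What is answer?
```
16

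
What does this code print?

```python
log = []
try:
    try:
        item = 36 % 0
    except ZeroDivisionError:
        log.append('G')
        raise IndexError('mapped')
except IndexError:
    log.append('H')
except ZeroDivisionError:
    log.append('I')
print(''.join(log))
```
GH

New IndexError raised, caught by outer IndexError handler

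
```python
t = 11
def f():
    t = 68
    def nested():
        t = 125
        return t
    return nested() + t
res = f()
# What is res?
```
193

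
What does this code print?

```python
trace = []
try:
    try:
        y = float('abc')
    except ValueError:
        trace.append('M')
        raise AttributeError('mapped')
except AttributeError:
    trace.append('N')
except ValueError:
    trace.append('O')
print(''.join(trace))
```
MN

New AttributeError raised, caught by outer AttributeError handler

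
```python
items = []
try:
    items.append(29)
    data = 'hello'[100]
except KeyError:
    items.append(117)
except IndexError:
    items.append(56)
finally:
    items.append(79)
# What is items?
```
[29, 56, 79]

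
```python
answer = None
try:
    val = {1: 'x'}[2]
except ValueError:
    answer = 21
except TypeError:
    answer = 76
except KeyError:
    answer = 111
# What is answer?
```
111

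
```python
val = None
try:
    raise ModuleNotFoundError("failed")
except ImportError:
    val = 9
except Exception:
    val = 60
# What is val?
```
9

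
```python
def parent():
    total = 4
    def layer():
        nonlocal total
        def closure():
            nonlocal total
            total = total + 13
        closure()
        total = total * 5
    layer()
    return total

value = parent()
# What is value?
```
85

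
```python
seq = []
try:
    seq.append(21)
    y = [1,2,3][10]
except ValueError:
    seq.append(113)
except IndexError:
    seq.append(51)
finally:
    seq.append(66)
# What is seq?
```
[21, 51, 66]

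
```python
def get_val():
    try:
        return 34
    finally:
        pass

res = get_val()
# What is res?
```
34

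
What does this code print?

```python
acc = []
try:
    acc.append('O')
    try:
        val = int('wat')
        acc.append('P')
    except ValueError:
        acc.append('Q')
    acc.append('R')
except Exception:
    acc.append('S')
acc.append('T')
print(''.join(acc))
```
OQRT

Inner exception caught by inner handler, outer continues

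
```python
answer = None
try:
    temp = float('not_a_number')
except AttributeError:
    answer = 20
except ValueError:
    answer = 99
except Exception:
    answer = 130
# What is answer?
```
99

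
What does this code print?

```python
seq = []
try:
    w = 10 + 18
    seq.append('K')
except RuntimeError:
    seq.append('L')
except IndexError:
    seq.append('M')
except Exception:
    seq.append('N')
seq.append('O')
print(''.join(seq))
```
KO

No exception, try block completes normally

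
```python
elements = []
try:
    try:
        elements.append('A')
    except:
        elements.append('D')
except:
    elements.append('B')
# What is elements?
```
['A']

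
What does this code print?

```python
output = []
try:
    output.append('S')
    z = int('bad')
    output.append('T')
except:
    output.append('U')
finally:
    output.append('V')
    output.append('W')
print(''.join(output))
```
SUVW

Code before exception runs, then except, then all of finally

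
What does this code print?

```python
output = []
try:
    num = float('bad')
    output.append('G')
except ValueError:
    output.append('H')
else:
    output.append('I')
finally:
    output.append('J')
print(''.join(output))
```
HJ

Exception: except runs, else skipped, finally runs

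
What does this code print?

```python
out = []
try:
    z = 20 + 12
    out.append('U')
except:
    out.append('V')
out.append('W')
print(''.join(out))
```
UW

No exception, try block completes normally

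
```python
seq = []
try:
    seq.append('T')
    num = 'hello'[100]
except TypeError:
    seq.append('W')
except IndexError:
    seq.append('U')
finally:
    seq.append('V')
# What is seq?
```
['T', 'U', 'V']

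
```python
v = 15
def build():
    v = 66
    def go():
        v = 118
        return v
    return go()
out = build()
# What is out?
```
118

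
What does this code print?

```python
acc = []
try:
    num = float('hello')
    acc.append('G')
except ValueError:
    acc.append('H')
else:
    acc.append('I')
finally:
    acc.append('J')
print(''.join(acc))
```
HJ

Exception: except runs, else skipped, finally runs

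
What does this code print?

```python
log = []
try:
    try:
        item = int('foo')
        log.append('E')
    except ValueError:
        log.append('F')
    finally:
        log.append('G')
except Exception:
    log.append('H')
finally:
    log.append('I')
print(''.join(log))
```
FGI

Both finally blocks run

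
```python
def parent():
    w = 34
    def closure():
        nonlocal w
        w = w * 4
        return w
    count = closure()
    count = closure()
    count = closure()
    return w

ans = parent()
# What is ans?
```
2176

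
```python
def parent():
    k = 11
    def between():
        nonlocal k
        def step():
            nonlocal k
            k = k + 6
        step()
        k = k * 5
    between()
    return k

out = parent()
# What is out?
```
85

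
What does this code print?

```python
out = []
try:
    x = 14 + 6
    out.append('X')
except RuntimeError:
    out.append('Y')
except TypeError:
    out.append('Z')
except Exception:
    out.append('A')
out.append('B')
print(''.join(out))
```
XB

No exception, try block completes normally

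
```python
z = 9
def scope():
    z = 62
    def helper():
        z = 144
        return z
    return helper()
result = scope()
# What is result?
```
144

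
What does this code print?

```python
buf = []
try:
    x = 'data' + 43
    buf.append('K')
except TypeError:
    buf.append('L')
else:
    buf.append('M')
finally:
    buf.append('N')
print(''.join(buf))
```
LN

Exception: except runs, else skipped, finally runs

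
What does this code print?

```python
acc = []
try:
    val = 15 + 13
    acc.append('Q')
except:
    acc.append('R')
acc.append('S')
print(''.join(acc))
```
QS

No exception, try block completes normally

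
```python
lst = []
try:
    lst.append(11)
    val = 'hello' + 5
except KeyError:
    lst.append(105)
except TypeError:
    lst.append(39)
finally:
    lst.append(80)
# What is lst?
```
[11, 39, 80]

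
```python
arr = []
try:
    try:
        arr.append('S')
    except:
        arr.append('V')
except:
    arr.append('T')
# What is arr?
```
['S']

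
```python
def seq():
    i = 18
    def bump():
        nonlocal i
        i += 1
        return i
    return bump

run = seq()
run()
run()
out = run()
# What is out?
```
21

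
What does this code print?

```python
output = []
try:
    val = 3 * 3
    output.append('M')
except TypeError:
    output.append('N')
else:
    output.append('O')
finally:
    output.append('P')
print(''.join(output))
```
MOP

else runs before finally when no exception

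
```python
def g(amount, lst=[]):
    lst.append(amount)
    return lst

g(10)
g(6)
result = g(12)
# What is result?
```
[10, 6, 12]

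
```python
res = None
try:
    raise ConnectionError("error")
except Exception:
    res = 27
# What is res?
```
27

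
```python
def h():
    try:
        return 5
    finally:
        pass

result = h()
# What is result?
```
5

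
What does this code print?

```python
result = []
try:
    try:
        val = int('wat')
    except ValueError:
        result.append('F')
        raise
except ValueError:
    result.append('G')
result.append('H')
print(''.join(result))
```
FGH

raise without argument re-raises current exception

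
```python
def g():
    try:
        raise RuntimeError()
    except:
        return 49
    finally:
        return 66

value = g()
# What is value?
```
66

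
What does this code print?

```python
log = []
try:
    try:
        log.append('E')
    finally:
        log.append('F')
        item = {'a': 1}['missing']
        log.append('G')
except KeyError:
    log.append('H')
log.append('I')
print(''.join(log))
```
EFHI

Exception in inner finally caught by outer except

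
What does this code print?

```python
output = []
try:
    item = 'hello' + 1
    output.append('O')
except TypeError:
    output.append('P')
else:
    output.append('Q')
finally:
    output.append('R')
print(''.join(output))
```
PR

Exception: except runs, else skipped, finally runs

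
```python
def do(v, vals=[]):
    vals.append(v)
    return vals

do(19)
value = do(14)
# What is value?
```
[19, 14]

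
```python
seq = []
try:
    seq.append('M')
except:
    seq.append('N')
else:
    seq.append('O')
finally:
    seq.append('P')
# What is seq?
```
['M', 'O', 'P']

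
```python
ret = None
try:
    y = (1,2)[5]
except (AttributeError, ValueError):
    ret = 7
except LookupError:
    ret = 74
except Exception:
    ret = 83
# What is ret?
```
74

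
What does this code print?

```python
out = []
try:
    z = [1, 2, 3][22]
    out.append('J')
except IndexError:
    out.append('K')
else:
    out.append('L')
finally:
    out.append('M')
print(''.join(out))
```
KM

Exception: except runs, else skipped, finally runs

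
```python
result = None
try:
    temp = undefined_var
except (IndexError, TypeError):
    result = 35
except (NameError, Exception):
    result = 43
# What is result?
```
43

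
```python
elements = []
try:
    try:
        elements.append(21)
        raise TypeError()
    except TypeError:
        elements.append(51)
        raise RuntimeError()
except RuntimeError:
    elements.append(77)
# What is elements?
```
[21, 51, 77]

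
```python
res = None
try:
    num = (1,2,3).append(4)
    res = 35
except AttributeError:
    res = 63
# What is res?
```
63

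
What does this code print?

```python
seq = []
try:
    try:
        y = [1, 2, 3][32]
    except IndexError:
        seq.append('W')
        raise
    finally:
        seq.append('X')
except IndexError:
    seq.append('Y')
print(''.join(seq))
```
WXY

finally runs before re-raised exception propagates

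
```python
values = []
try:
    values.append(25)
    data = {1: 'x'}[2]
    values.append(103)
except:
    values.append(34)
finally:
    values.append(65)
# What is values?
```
[25, 34, 65]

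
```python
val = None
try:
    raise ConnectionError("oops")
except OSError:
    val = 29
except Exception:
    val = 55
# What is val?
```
29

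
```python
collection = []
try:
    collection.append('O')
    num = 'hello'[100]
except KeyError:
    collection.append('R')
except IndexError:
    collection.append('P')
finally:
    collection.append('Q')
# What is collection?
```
['O', 'P', 'Q']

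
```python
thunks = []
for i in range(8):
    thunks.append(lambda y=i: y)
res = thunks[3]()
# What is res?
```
3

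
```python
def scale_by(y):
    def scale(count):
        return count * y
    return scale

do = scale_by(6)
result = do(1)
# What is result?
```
6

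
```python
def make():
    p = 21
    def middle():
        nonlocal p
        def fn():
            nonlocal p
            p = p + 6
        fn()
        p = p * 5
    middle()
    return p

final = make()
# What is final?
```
135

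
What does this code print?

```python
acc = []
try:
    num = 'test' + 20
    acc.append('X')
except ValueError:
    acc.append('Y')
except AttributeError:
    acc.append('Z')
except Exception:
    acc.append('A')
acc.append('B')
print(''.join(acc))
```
AB

TypeError not specifically caught, falls to Exception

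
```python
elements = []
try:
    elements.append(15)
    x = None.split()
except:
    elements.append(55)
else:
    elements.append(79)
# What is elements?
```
[15, 55]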